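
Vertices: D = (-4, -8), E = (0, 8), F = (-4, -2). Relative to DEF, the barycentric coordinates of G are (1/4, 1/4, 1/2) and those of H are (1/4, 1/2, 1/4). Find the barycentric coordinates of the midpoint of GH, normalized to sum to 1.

(1/4, 3/8, 3/8)

Since both coordinate triples sum to 1, the midpoint's barycentrics are the componentwise average.
(1/4+1/4)/2 = 1/4; similarly 3/8 and 3/8.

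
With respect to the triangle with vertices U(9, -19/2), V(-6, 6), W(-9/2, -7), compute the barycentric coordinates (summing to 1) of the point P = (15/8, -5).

(1/2, 1/4, 1/4)

Signed area of the reference triangle: [UVW] = ½·(9·(6−(-7)) + (-6)·(-7−(-19/2)) + (-9/2)·(-19/2−6)) = ½·(117 − 15 + 279/4) = 687/8.
[PVW] = ½·((15/8)·(6−(-7)) + (-6)·(-7−(-5)) + (-9/2)·(-5−6)) = ½·(195/8 + 12 + 99/2) = 687/16, so the U-coordinate is (687/16)/(687/8) = 1/2.
[UPW] = ½·(9·(-5−(-7)) + (15/8)·(-7−(-19/2)) + (-9/2)·(-19/2−(-5))) = ½·(18 + 75/16 + 81/4) = 687/32, so the V-coordinate is 1/4.
[UVP] = ½·(9·(6−(-5)) + (-6)·(-5−(-19/2)) + (15/8)·(-19/2−6)) = ½·(99 − 27 − 465/16) = 687/32, so the W-coordinate is 1/4.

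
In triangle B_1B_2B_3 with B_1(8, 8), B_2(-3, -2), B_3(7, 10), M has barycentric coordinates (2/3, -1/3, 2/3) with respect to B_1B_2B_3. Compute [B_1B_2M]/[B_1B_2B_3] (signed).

2/3

The signed ratio [B_1B_2M]/[B_1B_2B_3] equals the barycentric coordinate of M at vertex B_3, which is 2/3.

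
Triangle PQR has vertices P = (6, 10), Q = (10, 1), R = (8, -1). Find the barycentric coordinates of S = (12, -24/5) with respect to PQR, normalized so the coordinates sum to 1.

(-3/5, 7/5, 1/5)

Signed area of the reference triangle: [PQR] = ½·(6·(1−(-1)) + 10·(-1−10) + 8·(10−1)) = ½·(12 − 110 + 72) = -13.
[SQR] = ½·(12·(1−(-1)) + 10·(-1−(-24/5)) + 8·(-24/5−1)) = ½·(24 + 38 − 232/5) = 39/5, so the P-coordinate is (39/5)/(-13) = -3/5.
[PSR] = ½·(6·(-24/5−(-1)) + 12·(-1−10) + 8·(10−(-24/5))) = ½·(-114/5 − 132 + 592/5) = -91/5, so the Q-coordinate is 7/5.
[PQS] = ½·(6·(1−(-24/5)) + 10·(-24/5−10) + 12·(10−1)) = ½·(174/5 − 148 + 108) = -13/5, so the R-coordinate is 1/5.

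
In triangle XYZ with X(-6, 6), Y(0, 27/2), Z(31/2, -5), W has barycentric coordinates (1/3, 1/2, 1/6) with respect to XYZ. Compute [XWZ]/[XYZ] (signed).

The signed ratio [XWZ]/[XYZ] equals the barycentric coordinate of W at vertex Y, which is 1/2.

1/2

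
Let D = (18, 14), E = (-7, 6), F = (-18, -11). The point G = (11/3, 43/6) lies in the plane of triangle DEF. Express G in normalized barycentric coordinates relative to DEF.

(1/2, 1/3, 1/6)

Signed area of the reference triangle: [DEF] = ½·(18·(6−(-11)) + (-7)·(-11−14) + (-18)·(14−6)) = ½·(306 + 175 − 144) = 337/2.
[GEF] = ½·((11/3)·(6−(-11)) + (-7)·(-11−(43/6)) + (-18)·(43/6−6)) = ½·(187/3 + 763/6 − 21) = 337/4, so the D-coordinate is (337/4)/(337/2) = 1/2.
[DGF] = ½·(18·(43/6−(-11)) + (11/3)·(-11−14) + (-18)·(14−(43/6))) = ½·(327 − 275/3 − 123) = 337/6, so the E-coordinate is 1/3.
[DEG] = ½·(18·(6−(43/6)) + (-7)·(43/6−14) + (11/3)·(14−6)) = ½·(-21 + 287/6 + 88/3) = 337/12, so the F-coordinate is 1/6.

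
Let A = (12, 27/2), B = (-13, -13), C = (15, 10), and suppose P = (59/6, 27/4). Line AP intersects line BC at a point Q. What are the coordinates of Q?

(47/5, 27/5)

Barycentric coordinates of P with respect to ABC: (1/6, 1/6, 2/3).
On side BC the A-coordinate is zero; dropping P's A-weight 1/6 and renormalizing the remaining 1/6 : 2/3 gives weights 1/5, 4/5 on B, C.
Q = (1/5)·(-13, -13) + (4/5)·(15, 10) = (47/5, 27/5).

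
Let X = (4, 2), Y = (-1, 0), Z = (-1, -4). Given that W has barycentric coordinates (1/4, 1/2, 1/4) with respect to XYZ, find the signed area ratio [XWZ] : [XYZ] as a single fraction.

1/2

The signed ratio [XWZ]/[XYZ] equals the barycentric coordinate of W at vertex Y, which is 1/2.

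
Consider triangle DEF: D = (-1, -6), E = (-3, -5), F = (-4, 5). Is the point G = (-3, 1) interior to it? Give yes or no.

Barycentric coordinates of G: (6/19, 1/19, 12/19).
The three coordinates are positive, positive, positive; a point is interior exactly when all three are positive.

yes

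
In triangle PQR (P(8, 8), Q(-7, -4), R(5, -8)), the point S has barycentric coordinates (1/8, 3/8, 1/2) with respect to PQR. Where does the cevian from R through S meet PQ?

(-13/4, -1)

Line RS meets PQ where the R-coordinate vanishes; zeroing S's R-weight and renormalizing leaves P, Q-weights 1/8 : 3/8 → (1/4, 3/4).
So T = (1/4)·P + (3/4)·Q = (-13/4, -1).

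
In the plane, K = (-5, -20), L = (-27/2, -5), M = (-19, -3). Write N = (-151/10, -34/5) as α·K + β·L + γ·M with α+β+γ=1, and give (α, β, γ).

Signed area of the reference triangle: [KLM] = ½·((-5)·(-5−(-3)) + (-27/2)·(-3−(-20)) + (-19)·(-20−(-5))) = ½·(10 − 459/2 + 285) = 131/4.
[NLM] = ½·((-151/10)·(-5−(-3)) + (-27/2)·(-3−(-34/5)) + (-19)·(-34/5−(-5))) = ½·(151/5 − 513/10 + 171/5) = 131/20, so the K-coordinate is (131/20)/(131/4) = 1/5.
[KNM] = ½·((-5)·(-34/5−(-3)) + (-151/10)·(-3−(-20)) + (-19)·(-20−(-34/5))) = ½·(19 − 2567/10 + 1254/5) = 131/20, so the L-coordinate is 1/5.
[KLN] = ½·((-5)·(-5−(-34/5)) + (-27/2)·(-34/5−(-20)) + (-151/10)·(-20−(-5))) = ½·(-9 − 891/5 + 453/2) = 393/20, so the M-coordinate is 3/5.
Check: 1/5 + 1/5 + 3/5 = 1.

(1/5, 1/5, 3/5)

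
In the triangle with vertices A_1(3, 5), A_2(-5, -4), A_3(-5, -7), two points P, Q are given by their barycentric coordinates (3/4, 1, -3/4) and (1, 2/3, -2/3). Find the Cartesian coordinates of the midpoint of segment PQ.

(2, 6)

Barycentric coordinates of the midpoint are the average: (7/8, 5/6, -17/24).
Converting: (7/8)·A_1 + (5/6)·A_2 + (-17/24)·A_3 = (2, 6).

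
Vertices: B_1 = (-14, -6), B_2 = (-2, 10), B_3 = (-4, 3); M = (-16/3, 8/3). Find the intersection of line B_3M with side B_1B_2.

(-8, 2)

Barycentric coordinates of M with respect to B_1B_2B_3: (1/6, 1/6, 2/3).
On side B_1B_2 the B_3-coordinate is zero; dropping M's B_3-weight 2/3 and renormalizing the remaining 1/6 : 1/6 gives weights 1/2, 1/2 on B_1, B_2.
N = (1/2)·(-14, -6) + (1/2)·(-2, 10) = (-8, 2).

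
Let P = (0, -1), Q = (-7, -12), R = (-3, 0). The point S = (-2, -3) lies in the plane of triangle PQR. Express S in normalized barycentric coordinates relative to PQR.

Signed area of the reference triangle: [PQR] = ½·(0·(-12−0) + (-7)·(0−(-1)) + (-3)·(-1−(-12))) = ½·(0 − 7 − 33) = -20.
[SQR] = ½·((-2)·(-12−0) + (-7)·(0−(-3)) + (-3)·(-3−(-12))) = ½·(24 − 21 − 27) = -12, so the P-coordinate is (-12)/(-20) = 3/5.
[PSR] = ½·(0·(-3−0) + (-2)·(0−(-1)) + (-3)·(-1−(-3))) = ½·(0 − 2 − 6) = -4, so the Q-coordinate is 1/5.
[PQS] = ½·(0·(-12−(-3)) + (-7)·(-3−(-1)) + (-2)·(-1−(-12))) = ½·(0 + 14 − 22) = -4, so the R-coordinate is 1/5.
Check: 3/5 + 1/5 + 1/5 = 1.

(3/5, 1/5, 1/5)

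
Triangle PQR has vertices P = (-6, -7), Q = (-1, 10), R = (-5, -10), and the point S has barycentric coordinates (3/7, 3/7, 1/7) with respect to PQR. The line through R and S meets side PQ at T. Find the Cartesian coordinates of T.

Line RS meets PQ where the R-coordinate vanishes; zeroing S's R-weight and renormalizing leaves P, Q-weights 3/7 : 3/7 → (1/2, 1/2).
So T = (1/2)·P + (1/2)·Q = (-7/2, 3/2).

(-7/2, 3/2)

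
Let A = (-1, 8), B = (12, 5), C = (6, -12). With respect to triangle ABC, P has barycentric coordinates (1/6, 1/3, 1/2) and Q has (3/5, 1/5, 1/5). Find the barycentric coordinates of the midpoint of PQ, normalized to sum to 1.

(23/60, 4/15, 7/20)

Since both coordinate triples sum to 1, the midpoint's barycentrics are the componentwise average.
(1/6+3/5)/2 = 23/60; similarly 4/15 and 7/20.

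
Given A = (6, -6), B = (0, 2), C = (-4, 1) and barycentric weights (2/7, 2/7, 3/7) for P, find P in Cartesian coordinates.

(0, -5/7)

P = (2/7)·A + (2/7)·B + (3/7)·C.
x-coordinate: (2/7)·6 + (2/7)·0 + (3/7)·(-4) = 0.
y-coordinate: (2/7)·(-6) + (2/7)·2 + (3/7)·1 = -5/7.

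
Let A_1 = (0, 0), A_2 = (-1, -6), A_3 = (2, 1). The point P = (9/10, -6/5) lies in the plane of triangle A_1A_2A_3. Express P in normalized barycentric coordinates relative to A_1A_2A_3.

(1/10, 3/10, 3/5)

Signed area of the reference triangle: [A_1A_2A_3] = ½·(0·(-6−1) + (-1)·(1−0) + 2·(0−(-6))) = ½·(0 − 1 + 12) = 11/2.
[PA_2A_3] = ½·((9/10)·(-6−1) + (-1)·(1−(-6/5)) + 2·(-6/5−(-6))) = ½·(-63/10 − 11/5 + 48/5) = 11/20, so the A_1-coordinate is (11/20)/(11/2) = 1/10.
[A_1PA_3] = ½·(0·(-6/5−1) + (9/10)·(1−0) + 2·(0−(-6/5))) = ½·(0 + 9/10 + 12/5) = 33/20, so the A_2-coordinate is 3/10.
[A_1A_2P] = ½·(0·(-6−(-6/5)) + (-1)·(-6/5−0) + (9/10)·(0−(-6))) = ½·(0 + 6/5 + 27/5) = 33/10, so the A_3-coordinate is 3/5.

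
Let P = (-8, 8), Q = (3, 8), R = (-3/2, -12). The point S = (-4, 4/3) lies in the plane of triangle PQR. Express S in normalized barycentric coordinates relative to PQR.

Signed area of the reference triangle: [PQR] = ½·((-8)·(8−(-12)) + 3·(-12−8) + (-3/2)·(8−8)) = ½·(-160 − 60 + 0) = -110.
[SQR] = ½·((-4)·(8−(-12)) + 3·(-12−(4/3)) + (-3/2)·(4/3−8)) = ½·(-80 − 40 + 10) = -55, so the P-coordinate is (-55)/(-110) = 1/2.
[PSR] = ½·((-8)·(4/3−(-12)) + (-4)·(-12−8) + (-3/2)·(8−(4/3))) = ½·(-320/3 + 80 − 10) = -55/3, so the Q-coordinate is 1/6.
[PQS] = ½·((-8)·(8−(4/3)) + 3·(4/3−8) + (-4)·(8−8)) = ½·(-160/3 − 20 + 0) = -110/3, so the R-coordinate is 1/3.

(1/2, 1/6, 1/3)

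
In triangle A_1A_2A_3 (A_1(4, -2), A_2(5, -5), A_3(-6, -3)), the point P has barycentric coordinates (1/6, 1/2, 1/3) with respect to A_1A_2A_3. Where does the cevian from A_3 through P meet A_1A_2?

Line A_3P meets A_1A_2 where the A_3-coordinate vanishes; zeroing P's A_3-weight and renormalizing leaves A_1, A_2-weights 1/6 : 1/2 → (1/4, 3/4).
So Q = (1/4)·A_1 + (3/4)·A_2 = (19/4, -17/4).

(19/4, -17/4)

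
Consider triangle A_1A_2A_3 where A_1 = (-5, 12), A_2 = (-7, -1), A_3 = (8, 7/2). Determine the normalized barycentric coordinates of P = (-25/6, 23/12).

Signed area of the reference triangle: [A_1A_2A_3] = ½·((-5)·(-1−(7/2)) + (-7)·(7/2−12) + 8·(12−(-1))) = ½·(45/2 + 119/2 + 104) = 93.
[PA_2A_3] = ½·((-25/6)·(-1−(7/2)) + (-7)·(7/2−(23/12)) + 8·(23/12−(-1))) = ½·(75/4 − 133/12 + 70/3) = 31/2, so the A_1-coordinate is (31/2)/93 = 1/6.
[A_1PA_3] = ½·((-5)·(23/12−(7/2)) + (-25/6)·(7/2−12) + 8·(12−(23/12))) = ½·(95/12 + 425/12 + 242/3) = 62, so the A_2-coordinate is 2/3.
[A_1A_2P] = ½·((-5)·(-1−(23/12)) + (-7)·(23/12−12) + (-25/6)·(12−(-1))) = ½·(175/12 + 847/12 − 325/6) = 31/2, so the A_3-coordinate is 1/6.

(1/6, 2/3, 1/6)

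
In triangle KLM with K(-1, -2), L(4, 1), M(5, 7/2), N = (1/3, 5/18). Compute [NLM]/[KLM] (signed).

[KLM] = ½·((-1)·(1−(7/2)) + 4·(7/2−(-2)) + 5·(-2−1)) = ½·(5/2 + 22 − 15) = 19/4.
[NLM] = ½·((1/3)·(1−(7/2)) + 4·(7/2−(5/18)) + 5·(5/18−1)) = ½·(-5/6 + 116/9 − 65/18) = 38/9, so the ratio is (38/9)/(19/4) = 8/9.

8/9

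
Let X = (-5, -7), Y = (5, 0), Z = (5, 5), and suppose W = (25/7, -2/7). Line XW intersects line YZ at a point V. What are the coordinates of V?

(5, 5/6)

Barycentric coordinates of W with respect to XYZ: (1/7, 5/7, 1/7).
On side YZ the X-coordinate is zero; dropping W's X-weight 1/7 and renormalizing the remaining 5/7 : 1/7 gives weights 5/6, 1/6 on Y, Z.
V = (5/6)·(5, 0) + (1/6)·(5, 5) = (5, 5/6).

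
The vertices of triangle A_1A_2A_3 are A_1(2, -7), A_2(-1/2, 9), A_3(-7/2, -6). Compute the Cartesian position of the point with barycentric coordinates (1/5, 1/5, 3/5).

(-9/5, -16/5)

P = (1/5)·A_1 + (1/5)·A_2 + (3/5)·A_3.
x-coordinate: (1/5)·2 + (1/5)·(-1/2) + (3/5)·(-7/2) = -9/5.
y-coordinate: (1/5)·(-7) + (1/5)·9 + (3/5)·(-6) = -16/5.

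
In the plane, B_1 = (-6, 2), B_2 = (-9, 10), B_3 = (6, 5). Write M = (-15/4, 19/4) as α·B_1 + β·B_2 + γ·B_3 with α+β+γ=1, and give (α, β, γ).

Signed area of the reference triangle: [B_1B_2B_3] = ½·((-6)·(10−5) + (-9)·(5−2) + 6·(2−10)) = ½·(-30 − 27 − 48) = -105/2.
[MB_2B_3] = ½·((-15/4)·(10−5) + (-9)·(5−(19/4)) + 6·(19/4−10)) = ½·(-75/4 − 9/4 − 63/2) = -105/4, so the B_1-coordinate is (-105/4)/(-105/2) = 1/2.
[B_1MB_3] = ½·((-6)·(19/4−5) + (-15/4)·(5−2) + 6·(2−(19/4))) = ½·(3/2 − 45/4 − 33/2) = -105/8, so the B_2-coordinate is 1/4.
[B_1B_2M] = ½·((-6)·(10−(19/4)) + (-9)·(19/4−2) + (-15/4)·(2−10)) = ½·(-63/2 − 99/4 + 30) = -105/8, so the B_3-coordinate is 1/4.

(1/2, 1/4, 1/4)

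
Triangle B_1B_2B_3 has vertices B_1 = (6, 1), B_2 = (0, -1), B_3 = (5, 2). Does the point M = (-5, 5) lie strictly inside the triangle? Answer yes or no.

no

Barycentric coordinates of M: (-45/8, 7/8, 23/4).
The three coordinates are negative, positive, positive; a point is interior exactly when all three are positive.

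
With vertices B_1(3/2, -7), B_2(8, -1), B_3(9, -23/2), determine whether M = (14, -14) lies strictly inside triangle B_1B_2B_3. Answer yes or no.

Barycentric coordinates of M: (-200/297, 5/99, 482/297).
The three coordinates are negative, positive, positive; a point is interior exactly when all three are positive.

no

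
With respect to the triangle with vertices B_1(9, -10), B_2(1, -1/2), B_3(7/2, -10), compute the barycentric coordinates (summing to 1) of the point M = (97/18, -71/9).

Signed area of the reference triangle: [B_1B_2B_3] = ½·(9·(-1/2−(-10)) + 1·(-10−(-10)) + (7/2)·(-10−(-1/2))) = ½·(171/2 + 0 − 133/4) = 209/8.
[MB_2B_3] = ½·((97/18)·(-1/2−(-10)) + 1·(-10−(-71/9)) + (7/2)·(-71/9−(-1/2))) = ½·(1843/36 − 19/9 − 931/36) = 209/18, so the B_1-coordinate is (209/18)/(209/8) = 4/9.
[B_1MB_3] = ½·(9·(-71/9−(-10)) + (97/18)·(-10−(-10)) + (7/2)·(-10−(-71/9))) = ½·(19 + 0 − 133/18) = 209/36, so the B_2-coordinate is 2/9.
[B_1B_2M] = ½·(9·(-1/2−(-71/9)) + 1·(-71/9−(-10)) + (97/18)·(-10−(-1/2))) = ½·(133/2 + 19/9 − 1843/36) = 209/24, so the B_3-coordinate is 1/3.
Check: 4/9 + 2/9 + 1/3 = 1.

(4/9, 2/9, 1/3)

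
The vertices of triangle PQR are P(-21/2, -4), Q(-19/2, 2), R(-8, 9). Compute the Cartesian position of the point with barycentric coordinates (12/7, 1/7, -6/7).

(-25/2, -100/7)

S = (12/7)·P + (1/7)·Q + (-6/7)·R.
x-coordinate: (12/7)·(-21/2) + (1/7)·(-19/2) + (-6/7)·(-8) = -25/2.
y-coordinate: (12/7)·(-4) + (1/7)·2 + (-6/7)·9 = -100/7.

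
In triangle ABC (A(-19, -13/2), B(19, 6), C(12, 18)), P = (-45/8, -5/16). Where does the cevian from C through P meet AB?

Barycentric coordinates of P with respect to ABC: (5/8, 1/4, 1/8).
On side AB the C-coordinate is zero; dropping P's C-weight 1/8 and renormalizing the remaining 5/8 : 1/4 gives weights 5/7, 2/7 on A, B.
Q = (5/7)·(-19, -13/2) + (2/7)·(19, 6) = (-57/7, -41/14).

(-57/7, -41/14)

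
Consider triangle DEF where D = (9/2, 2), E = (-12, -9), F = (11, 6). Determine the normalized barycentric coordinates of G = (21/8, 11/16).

Signed area of the reference triangle: [DEF] = ½·((9/2)·(-9−6) + (-12)·(6−2) + 11·(2−(-9))) = ½·(-135/2 − 48 + 121) = 11/4.
[GEF] = ½·((21/8)·(-9−6) + (-12)·(6−(11/16)) + 11·(11/16−(-9))) = ½·(-315/8 − 255/4 + 1705/16) = 55/32, so the D-coordinate is (55/32)/(11/4) = 5/8.
[DGF] = ½·((9/2)·(11/16−6) + (21/8)·(6−2) + 11·(2−(11/16))) = ½·(-765/32 + 21/2 + 231/16) = 33/64, so the E-coordinate is 3/16.
[DEG] = ½·((9/2)·(-9−(11/16)) + (-12)·(11/16−2) + (21/8)·(2−(-9))) = ½·(-1395/32 + 63/4 + 231/8) = 33/64, so the F-coordinate is 3/16.
Check: 5/8 + 3/16 + 3/16 = 1.

(5/8, 3/16, 3/16)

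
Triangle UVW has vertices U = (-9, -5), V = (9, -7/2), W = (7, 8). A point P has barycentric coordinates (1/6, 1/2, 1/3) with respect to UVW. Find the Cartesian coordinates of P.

(16/3, 1/12)

P = (1/6)·U + (1/2)·V + (1/3)·W.
x-coordinate: (1/6)·(-9) + (1/2)·9 + (1/3)·7 = 16/3.
y-coordinate: (1/6)·(-5) + (1/2)·(-7/2) + (1/3)·8 = 1/12.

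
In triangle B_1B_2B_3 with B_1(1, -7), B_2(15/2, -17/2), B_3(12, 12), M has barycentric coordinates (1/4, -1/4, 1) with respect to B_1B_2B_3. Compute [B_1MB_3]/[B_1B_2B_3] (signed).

The signed ratio [B_1MB_3]/[B_1B_2B_3] equals the barycentric coordinate of M at vertex B_2, which is -1/4.

-1/4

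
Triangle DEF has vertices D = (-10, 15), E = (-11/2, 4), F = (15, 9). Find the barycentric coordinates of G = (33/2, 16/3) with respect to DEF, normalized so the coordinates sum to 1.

Signed area of the reference triangle: [DEF] = ½·((-10)·(4−9) + (-11/2)·(9−15) + 15·(15−4)) = ½·(50 + 33 + 165) = 124.
[GEF] = ½·((33/2)·(4−9) + (-11/2)·(9−(16/3)) + 15·(16/3−4)) = ½·(-165/2 − 121/6 + 20) = -124/3, so the D-coordinate is (-124/3)/124 = -1/3.
[DGF] = ½·((-10)·(16/3−9) + (33/2)·(9−15) + 15·(15−(16/3))) = ½·(110/3 − 99 + 145) = 124/3, so the E-coordinate is 1/3.
[DEG] = ½·((-10)·(4−(16/3)) + (-11/2)·(16/3−15) + (33/2)·(15−4)) = ½·(40/3 + 319/6 + 363/2) = 124, so the F-coordinate is 1.

(-1/3, 1/3, 1)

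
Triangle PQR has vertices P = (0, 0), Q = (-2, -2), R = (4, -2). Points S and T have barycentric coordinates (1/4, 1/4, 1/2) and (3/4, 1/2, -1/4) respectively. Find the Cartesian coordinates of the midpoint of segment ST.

(-1/4, -1)

Barycentric coordinates of the midpoint are the average: (1/2, 3/8, 1/8).
Converting: (1/2)·P + (3/8)·Q + (1/8)·R = (-1/4, -1).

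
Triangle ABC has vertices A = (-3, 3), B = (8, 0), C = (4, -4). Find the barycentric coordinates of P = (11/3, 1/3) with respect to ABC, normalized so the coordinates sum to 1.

Signed area of the reference triangle: [ABC] = ½·((-3)·(0−(-4)) + 8·(-4−3) + 4·(3−0)) = ½·(-12 − 56 + 12) = -28.
[PBC] = ½·((11/3)·(0−(-4)) + 8·(-4−(1/3)) + 4·(1/3−0)) = ½·(44/3 − 104/3 + 4/3) = -28/3, so the A-coordinate is (-28/3)/(-28) = 1/3.
[APC] = ½·((-3)·(1/3−(-4)) + (11/3)·(-4−3) + 4·(3−(1/3))) = ½·(-13 − 77/3 + 32/3) = -14, so the B-coordinate is 1/2.
[ABP] = ½·((-3)·(0−(1/3)) + 8·(1/3−3) + (11/3)·(3−0)) = ½·(1 − 64/3 + 11) = -14/3, so the C-coordinate is 1/6.

(1/3, 1/2, 1/6)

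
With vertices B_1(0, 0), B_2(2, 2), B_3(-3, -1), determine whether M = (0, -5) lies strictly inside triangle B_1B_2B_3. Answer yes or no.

Barycentric coordinates of M: (29/4, -15/4, -5/2).
The three coordinates are positive, negative, negative; a point is interior exactly when all three are positive.

no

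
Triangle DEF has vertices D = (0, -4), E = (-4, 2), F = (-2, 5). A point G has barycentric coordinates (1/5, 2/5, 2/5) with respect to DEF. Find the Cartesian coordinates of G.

(-12/5, 2)

G = (1/5)·D + (2/5)·E + (2/5)·F.
x-coordinate: (1/5)·0 + (2/5)·(-4) + (2/5)·(-2) = -12/5.
y-coordinate: (1/5)·(-4) + (2/5)·2 + (2/5)·5 = 2.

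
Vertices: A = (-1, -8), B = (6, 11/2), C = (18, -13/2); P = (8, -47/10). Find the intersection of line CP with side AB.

Barycentric coordinates of P with respect to ABC: (2/5, 1/5, 2/5).
On side AB the C-coordinate is zero; dropping P's C-weight 2/5 and renormalizing the remaining 2/5 : 1/5 gives weights 2/3, 1/3 on A, B.
Q = (2/3)·(-1, -8) + (1/3)·(6, 11/2) = (4/3, -7/2).

(4/3, -7/2)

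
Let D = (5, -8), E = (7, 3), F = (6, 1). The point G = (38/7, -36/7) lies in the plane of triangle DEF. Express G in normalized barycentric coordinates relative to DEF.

(5/7, 1/7, 1/7)

Signed area of the reference triangle: [DEF] = ½·(5·(3−1) + 7·(1−(-8)) + 6·(-8−3)) = ½·(10 + 63 − 66) = 7/2.
[GEF] = ½·((38/7)·(3−1) + 7·(1−(-36/7)) + 6·(-36/7−3)) = ½·(76/7 + 43 − 342/7) = 5/2, so the D-coordinate is (5/2)/(7/2) = 5/7.
[DGF] = ½·(5·(-36/7−1) + (38/7)·(1−(-8)) + 6·(-8−(-36/7))) = ½·(-215/7 + 342/7 − 120/7) = 1/2, so the E-coordinate is 1/7.
[DEG] = ½·(5·(3−(-36/7)) + 7·(-36/7−(-8)) + (38/7)·(-8−3)) = ½·(285/7 + 20 − 418/7) = 1/2, so the F-coordinate is 1/7.
Check: 5/7 + 1/7 + 1/7 = 1.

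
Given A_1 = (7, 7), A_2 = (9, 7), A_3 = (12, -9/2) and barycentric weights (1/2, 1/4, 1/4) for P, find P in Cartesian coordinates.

(35/4, 33/8)

P = (1/2)·A_1 + (1/4)·A_2 + (1/4)·A_3.
x-coordinate: (1/2)·7 + (1/4)·9 + (1/4)·12 = 35/4.
y-coordinate: (1/2)·7 + (1/4)·7 + (1/4)·(-9/2) = 33/8.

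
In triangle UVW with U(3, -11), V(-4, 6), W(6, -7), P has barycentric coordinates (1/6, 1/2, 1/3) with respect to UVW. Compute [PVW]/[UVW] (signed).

1/6

The signed ratio [PVW]/[UVW] equals the barycentric coordinate of P at vertex U, which is 1/6.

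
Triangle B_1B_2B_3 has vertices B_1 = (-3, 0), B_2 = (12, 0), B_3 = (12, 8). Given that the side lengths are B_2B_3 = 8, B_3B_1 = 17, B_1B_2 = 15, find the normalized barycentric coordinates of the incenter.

(1/5, 17/40, 3/8)

The incenter has barycentric coordinates proportional to the opposite side lengths: (8 : 17 : 15).
Normalizing by 8+17+15 = 40 gives (1/5, 17/40, 3/8).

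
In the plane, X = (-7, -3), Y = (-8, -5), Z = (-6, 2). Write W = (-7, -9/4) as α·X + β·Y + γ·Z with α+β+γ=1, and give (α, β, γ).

Signed area of the reference triangle: [XYZ] = ½·((-7)·(-5−2) + (-8)·(2−(-3)) + (-6)·(-3−(-5))) = ½·(49 − 40 − 12) = -3/2.
[WYZ] = ½·((-7)·(-5−2) + (-8)·(2−(-9/4)) + (-6)·(-9/4−(-5))) = ½·(49 − 34 − 33/2) = -3/4, so the X-coordinate is (-3/4)/(-3/2) = 1/2.
[XWZ] = ½·((-7)·(-9/4−2) + (-7)·(2−(-3)) + (-6)·(-3−(-9/4))) = ½·(119/4 − 35 + 9/2) = -3/8, so the Y-coordinate is 1/4.
[XYW] = ½·((-7)·(-5−(-9/4)) + (-8)·(-9/4−(-3)) + (-7)·(-3−(-5))) = ½·(77/4 − 6 − 14) = -3/8, so the Z-coordinate is 1/4.

(1/2, 1/4, 1/4)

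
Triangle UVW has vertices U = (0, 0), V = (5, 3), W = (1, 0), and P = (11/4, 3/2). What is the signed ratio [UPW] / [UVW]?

1/2

[UVW] = ½·(0·(3−0) + 5·(0−0) + 1·(0−3)) = ½·(0 + 0 − 3) = -3/2.
[UPW] = ½·(0·(3/2−0) + (11/4)·(0−0) + 1·(0−(3/2))) = ½·(0 + 0 − 3/2) = -3/4, so the ratio is (-3/4)/(-3/2) = 1/2.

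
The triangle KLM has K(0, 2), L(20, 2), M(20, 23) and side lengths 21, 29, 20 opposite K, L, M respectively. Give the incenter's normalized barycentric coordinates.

(3/10, 29/70, 2/7)

The incenter has barycentric coordinates proportional to the opposite side lengths: (21 : 29 : 20).
Normalizing by 21+29+20 = 70 gives (3/10, 29/70, 2/7).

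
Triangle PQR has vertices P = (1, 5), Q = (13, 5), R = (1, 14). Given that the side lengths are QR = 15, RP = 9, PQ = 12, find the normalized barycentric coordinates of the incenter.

(5/12, 1/4, 1/3)

The incenter has barycentric coordinates proportional to the opposite side lengths: (15 : 9 : 12).
Normalizing by 15+9+12 = 36 gives (5/12, 1/4, 1/3).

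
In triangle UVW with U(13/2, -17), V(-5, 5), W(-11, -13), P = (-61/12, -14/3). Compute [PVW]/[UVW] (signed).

1/6

[UVW] = ½·((13/2)·(5−(-13)) + (-5)·(-13−(-17)) + (-11)·(-17−5)) = ½·(117 − 20 + 242) = 339/2.
[PVW] = ½·((-61/12)·(5−(-13)) + (-5)·(-13−(-14/3)) + (-11)·(-14/3−5)) = ½·(-183/2 + 125/3 + 319/3) = 113/4, so the ratio is (113/4)/(339/2) = 1/6.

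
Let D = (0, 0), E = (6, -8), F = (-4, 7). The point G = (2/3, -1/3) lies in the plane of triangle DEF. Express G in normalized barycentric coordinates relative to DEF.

Signed area of the reference triangle: [DEF] = ½·(0·(-8−7) + 6·(7−0) + (-4)·(0−(-8))) = ½·(0 + 42 − 32) = 5.
[GEF] = ½·((2/3)·(-8−7) + 6·(7−(-1/3)) + (-4)·(-1/3−(-8))) = ½·(-10 + 44 − 92/3) = 5/3, so the D-coordinate is (5/3)/5 = 1/3.
[DGF] = ½·(0·(-1/3−7) + (2/3)·(7−0) + (-4)·(0−(-1/3))) = ½·(0 + 14/3 − 4/3) = 5/3, so the E-coordinate is 1/3.
[DEG] = ½·(0·(-8−(-1/3)) + 6·(-1/3−0) + (2/3)·(0−(-8))) = ½·(0 − 2 + 16/3) = 5/3, so the F-coordinate is 1/3.
Check: 1/3 + 1/3 + 1/3 = 1.

(1/3, 1/3, 1/3)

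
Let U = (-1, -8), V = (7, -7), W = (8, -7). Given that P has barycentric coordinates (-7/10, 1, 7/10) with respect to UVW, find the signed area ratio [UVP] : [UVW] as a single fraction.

7/10

The signed ratio [UVP]/[UVW] equals the barycentric coordinate of P at vertex W, which is 7/10.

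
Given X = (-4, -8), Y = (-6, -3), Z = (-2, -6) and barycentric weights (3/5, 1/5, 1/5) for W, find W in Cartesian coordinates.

(-4, -33/5)

W = (3/5)·X + (1/5)·Y + (1/5)·Z.
x-coordinate: (3/5)·(-4) + (1/5)·(-6) + (1/5)·(-2) = -4.
y-coordinate: (3/5)·(-8) + (1/5)·(-3) + (1/5)·(-6) = -33/5.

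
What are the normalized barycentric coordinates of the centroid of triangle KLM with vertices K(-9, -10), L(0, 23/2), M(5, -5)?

The centroid is the average of the vertices, so each weight is 1/3.

(1/3, 1/3, 1/3)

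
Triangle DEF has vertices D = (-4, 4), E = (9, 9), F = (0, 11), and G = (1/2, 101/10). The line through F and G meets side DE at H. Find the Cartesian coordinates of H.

(5/2, 13/2)

Barycentric coordinates of G with respect to DEF: (1/10, 1/10, 4/5).
On side DE the F-coordinate is zero; dropping G's F-weight 4/5 and renormalizing the remaining 1/10 : 1/10 gives weights 1/2, 1/2 on D, E.
H = (1/2)·(-4, 4) + (1/2)·(9, 9) = (5/2, 13/2).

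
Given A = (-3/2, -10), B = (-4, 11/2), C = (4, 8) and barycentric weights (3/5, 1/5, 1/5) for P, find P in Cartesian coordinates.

P = (3/5)·A + (1/5)·B + (1/5)·C.
x-coordinate: (3/5)·(-3/2) + (1/5)·(-4) + (1/5)·4 = -9/10.
y-coordinate: (3/5)·(-10) + (1/5)·(11/2) + (1/5)·8 = -33/10.

(-9/10, -33/10)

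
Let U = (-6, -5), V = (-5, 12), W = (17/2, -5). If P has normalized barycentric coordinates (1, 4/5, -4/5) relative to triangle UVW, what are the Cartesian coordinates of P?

(-84/5, 43/5)

P = 1·U + (4/5)·V + (-4/5)·W.
x-coordinate: 1·(-6) + (4/5)·(-5) + (-4/5)·(17/2) = -84/5.
y-coordinate: 1·(-5) + (4/5)·12 + (-4/5)·(-5) = 43/5.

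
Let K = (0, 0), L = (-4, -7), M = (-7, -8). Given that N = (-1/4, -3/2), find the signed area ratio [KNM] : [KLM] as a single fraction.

[KLM] = ½·(0·(-7−(-8)) + (-4)·(-8−0) + (-7)·(0−(-7))) = ½·(0 + 32 − 49) = -17/2.
[KNM] = ½·(0·(-3/2−(-8)) + (-1/4)·(-8−0) + (-7)·(0−(-3/2))) = ½·(0 + 2 − 21/2) = -17/4, so the ratio is (-17/4)/(-17/2) = 1/2.

1/2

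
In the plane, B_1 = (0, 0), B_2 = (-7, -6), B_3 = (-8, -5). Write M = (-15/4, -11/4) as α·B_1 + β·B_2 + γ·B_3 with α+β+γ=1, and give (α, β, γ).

Signed area of the reference triangle: [B_1B_2B_3] = ½·(0·(-6−(-5)) + (-7)·(-5−0) + (-8)·(0−(-6))) = ½·(0 + 35 − 48) = -13/2.
[MB_2B_3] = ½·((-15/4)·(-6−(-5)) + (-7)·(-5−(-11/4)) + (-8)·(-11/4−(-6))) = ½·(15/4 + 63/4 − 26) = -13/4, so the B_1-coordinate is (-13/4)/(-13/2) = 1/2.
[B_1MB_3] = ½·(0·(-11/4−(-5)) + (-15/4)·(-5−0) + (-8)·(0−(-11/4))) = ½·(0 + 75/4 − 22) = -13/8, so the B_2-coordinate is 1/4.
[B_1B_2M] = ½·(0·(-6−(-11/4)) + (-7)·(-11/4−0) + (-15/4)·(0−(-6))) = ½·(0 + 77/4 − 45/2) = -13/8, so the B_3-coordinate is 1/4.
Check: 1/2 + 1/4 + 1/4 = 1.

(1/2, 1/4, 1/4)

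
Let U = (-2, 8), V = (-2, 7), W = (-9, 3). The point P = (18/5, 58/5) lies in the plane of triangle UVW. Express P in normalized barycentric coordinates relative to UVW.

Signed area of the reference triangle: [UVW] = ½·((-2)·(7−3) + (-2)·(3−8) + (-9)·(8−7)) = ½·(-8 + 10 − 9) = -7/2.
[PVW] = ½·((18/5)·(7−3) + (-2)·(3−(58/5)) + (-9)·(58/5−7)) = ½·(72/5 + 86/5 − 207/5) = -49/10, so the U-coordinate is (-49/10)/(-7/2) = 7/5.
[UPW] = ½·((-2)·(58/5−3) + (18/5)·(3−8) + (-9)·(8−(58/5))) = ½·(-86/5 − 18 + 162/5) = -7/5, so the V-coordinate is 2/5.
[UVP] = ½·((-2)·(7−(58/5)) + (-2)·(58/5−8) + (18/5)·(8−7)) = ½·(46/5 − 36/5 + 18/5) = 14/5, so the W-coordinate is -4/5.
Check: 7/5 + 2/5 − 4/5 = 1.

(7/5, 2/5, -4/5)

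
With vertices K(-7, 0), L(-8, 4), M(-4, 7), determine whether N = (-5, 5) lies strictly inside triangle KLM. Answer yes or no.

Barycentric coordinates of N: (5/19, 1/19, 13/19).
The three coordinates are positive, positive, positive; a point is interior exactly when all three are positive.

yes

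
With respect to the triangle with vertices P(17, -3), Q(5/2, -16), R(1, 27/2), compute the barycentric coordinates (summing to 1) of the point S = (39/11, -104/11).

(1/11, 8/11, 2/11)

Signed area of the reference triangle: [PQR] = ½·(17·(-16−(27/2)) + (5/2)·(27/2−(-3)) + 1·(-3−(-16))) = ½·(-1003/2 + 165/4 + 13) = -1789/8.
[SQR] = ½·((39/11)·(-16−(27/2)) + (5/2)·(27/2−(-104/11)) + 1·(-104/11−(-16))) = ½·(-2301/22 + 2525/44 + 72/11) = -1789/88, so the P-coordinate is (-1789/88)/(-1789/8) = 1/11.
[PSR] = ½·(17·(-104/11−(27/2)) + (39/11)·(27/2−(-3)) + 1·(-3−(-104/11))) = ½·(-8585/22 + 117/2 + 71/11) = -1789/11, so the Q-coordinate is 8/11.
[PQS] = ½·(17·(-16−(-104/11)) + (5/2)·(-104/11−(-3)) + (39/11)·(-3−(-16))) = ½·(-1224/11 − 355/22 + 507/11) = -1789/44, so the R-coordinate is 2/11.
Check: 1/11 + 8/11 + 2/11 = 1.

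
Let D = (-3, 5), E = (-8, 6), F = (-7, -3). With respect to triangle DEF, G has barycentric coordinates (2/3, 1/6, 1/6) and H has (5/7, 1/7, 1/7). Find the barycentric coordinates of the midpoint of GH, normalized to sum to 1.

Since both coordinate triples sum to 1, the midpoint's barycentrics are the componentwise average.
(2/3+5/7)/2 = 29/42; similarly 13/84 and 13/84.

(29/42, 13/84, 13/84)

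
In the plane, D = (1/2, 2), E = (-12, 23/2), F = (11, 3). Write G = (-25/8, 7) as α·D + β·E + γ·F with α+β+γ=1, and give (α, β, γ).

(1/4, 1/2, 1/4)

Signed area of the reference triangle: [DEF] = ½·((1/2)·(23/2−3) + (-12)·(3−2) + 11·(2−(23/2))) = ½·(17/4 − 12 − 209/2) = -449/8.
[GEF] = ½·((-25/8)·(23/2−3) + (-12)·(3−7) + 11·(7−(23/2))) = ½·(-425/16 + 48 − 99/2) = -449/32, so the D-coordinate is (-449/32)/(-449/8) = 1/4.
[DGF] = ½·((1/2)·(7−3) + (-25/8)·(3−2) + 11·(2−7)) = ½·(2 − 25/8 − 55) = -449/16, so the E-coordinate is 1/2.
[DEG] = ½·((1/2)·(23/2−7) + (-12)·(7−2) + (-25/8)·(2−(23/2))) = ½·(9/4 − 60 + 475/16) = -449/32, so the F-coordinate is 1/4.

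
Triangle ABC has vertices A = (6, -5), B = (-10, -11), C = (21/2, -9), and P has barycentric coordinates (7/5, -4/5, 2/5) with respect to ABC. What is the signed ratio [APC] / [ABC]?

The signed ratio [APC]/[ABC] equals the barycentric coordinate of P at vertex B, which is -4/5.

-4/5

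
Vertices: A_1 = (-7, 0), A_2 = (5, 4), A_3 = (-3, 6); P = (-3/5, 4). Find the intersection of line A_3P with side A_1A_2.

Barycentric coordinates of P with respect to A_1A_2A_3: (1/5, 2/5, 2/5).
On side A_1A_2 the A_3-coordinate is zero; dropping P's A_3-weight 2/5 and renormalizing the remaining 1/5 : 2/5 gives weights 1/3, 2/3 on A_1, A_2.
Q = (1/3)·(-7, 0) + (2/3)·(5, 4) = (1, 8/3).

(1, 8/3)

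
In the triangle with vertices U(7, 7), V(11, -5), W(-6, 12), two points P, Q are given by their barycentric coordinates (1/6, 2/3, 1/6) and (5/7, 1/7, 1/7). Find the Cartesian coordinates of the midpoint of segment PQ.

(185/28, 35/12)

Barycentric coordinates of the midpoint are the average: (37/84, 17/42, 13/84).
Converting: (37/84)·U + (17/42)·V + (13/84)·W = (185/28, 35/12).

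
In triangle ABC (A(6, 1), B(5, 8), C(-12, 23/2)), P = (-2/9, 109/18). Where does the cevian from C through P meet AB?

Barycentric coordinates of P with respect to ABC: (4/9, 2/9, 1/3).
On side AB the C-coordinate is zero; dropping P's C-weight 1/3 and renormalizing the remaining 4/9 : 2/9 gives weights 2/3, 1/3 on A, B.
Q = (2/3)·(6, 1) + (1/3)·(5, 8) = (17/3, 10/3).

(17/3, 10/3)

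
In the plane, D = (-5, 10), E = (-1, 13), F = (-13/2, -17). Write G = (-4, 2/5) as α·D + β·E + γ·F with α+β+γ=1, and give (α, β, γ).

Signed area of the reference triangle: [DEF] = ½·((-5)·(13−(-17)) + (-1)·(-17−10) + (-13/2)·(10−13)) = ½·(-150 + 27 + 39/2) = -207/4.
[GEF] = ½·((-4)·(13−(-17)) + (-1)·(-17−(2/5)) + (-13/2)·(2/5−13)) = ½·(-120 + 87/5 + 819/10) = -207/20, so the D-coordinate is (-207/20)/(-207/4) = 1/5.
[DGF] = ½·((-5)·(2/5−(-17)) + (-4)·(-17−10) + (-13/2)·(10−(2/5))) = ½·(-87 + 108 − 312/5) = -207/10, so the E-coordinate is 2/5.
[DEG] = ½·((-5)·(13−(2/5)) + (-1)·(2/5−10) + (-4)·(10−13)) = ½·(-63 + 48/5 + 12) = -207/10, so the F-coordinate is 2/5.

(1/5, 2/5, 2/5)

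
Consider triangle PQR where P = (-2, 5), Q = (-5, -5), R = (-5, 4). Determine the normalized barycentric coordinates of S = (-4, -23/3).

Signed area of the reference triangle: [PQR] = ½·((-2)·(-5−4) + (-5)·(4−5) + (-5)·(5−(-5))) = ½·(18 + 5 − 50) = -27/2.
[SQR] = ½·((-4)·(-5−4) + (-5)·(4−(-23/3)) + (-5)·(-23/3−(-5))) = ½·(36 − 175/3 + 40/3) = -9/2, so the P-coordinate is (-9/2)/(-27/2) = 1/3.
[PSR] = ½·((-2)·(-23/3−4) + (-4)·(4−5) + (-5)·(5−(-23/3))) = ½·(70/3 + 4 − 190/3) = -18, so the Q-coordinate is 4/3.
[PQS] = ½·((-2)·(-5−(-23/3)) + (-5)·(-23/3−5) + (-4)·(5−(-5))) = ½·(-16/3 + 190/3 − 40) = 9, so the R-coordinate is -2/3.
Check: 1/3 + 4/3 − 2/3 = 1.

(1/3, 4/3, -2/3)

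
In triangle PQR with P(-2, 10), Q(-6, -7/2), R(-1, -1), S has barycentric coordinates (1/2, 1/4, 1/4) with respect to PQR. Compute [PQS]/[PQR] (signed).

1/4

The signed ratio [PQS]/[PQR] equals the barycentric coordinate of S at vertex R, which is 1/4.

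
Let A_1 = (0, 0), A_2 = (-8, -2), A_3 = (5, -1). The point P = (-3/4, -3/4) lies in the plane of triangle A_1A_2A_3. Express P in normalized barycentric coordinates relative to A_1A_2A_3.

(1/2, 1/4, 1/4)

Signed area of the reference triangle: [A_1A_2A_3] = ½·(0·(-2−(-1)) + (-8)·(-1−0) + 5·(0−(-2))) = ½·(0 + 8 + 10) = 9.
[PA_2A_3] = ½·((-3/4)·(-2−(-1)) + (-8)·(-1−(-3/4)) + 5·(-3/4−(-2))) = ½·(3/4 + 2 + 25/4) = 9/2, so the A_1-coordinate is (9/2)/9 = 1/2.
[A_1PA_3] = ½·(0·(-3/4−(-1)) + (-3/4)·(-1−0) + 5·(0−(-3/4))) = ½·(0 + 3/4 + 15/4) = 9/4, so the A_2-coordinate is 1/4.
[A_1A_2P] = ½·(0·(-2−(-3/4)) + (-8)·(-3/4−0) + (-3/4)·(0−(-2))) = ½·(0 + 6 − 3/2) = 9/4, so the A_3-coordinate is 1/4.
Check: 1/2 + 1/4 + 1/4 = 1.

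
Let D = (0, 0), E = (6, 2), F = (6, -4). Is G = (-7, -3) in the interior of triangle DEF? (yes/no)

no

Barycentric coordinates of G: (13/6, -23/18, 1/9).
The three coordinates are positive, negative, positive; a point is interior exactly when all three are positive.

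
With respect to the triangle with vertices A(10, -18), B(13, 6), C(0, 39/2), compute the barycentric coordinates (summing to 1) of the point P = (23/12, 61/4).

Signed area of the reference triangle: [ABC] = ½·(10·(6−(39/2)) + 13·(39/2−(-18)) + 0·(-18−6)) = ½·(-135 + 975/2 + 0) = 705/4.
[PBC] = ½·((23/12)·(6−(39/2)) + 13·(39/2−(61/4)) + 0·(61/4−6)) = ½·(-207/8 + 221/4 + 0) = 235/16, so the A-coordinate is (235/16)/(705/4) = 1/12.
[APC] = ½·(10·(61/4−(39/2)) + (23/12)·(39/2−(-18)) + 0·(-18−(61/4))) = ½·(-85/2 + 575/8 + 0) = 235/16, so the B-coordinate is 1/12.
[ABP] = ½·(10·(6−(61/4)) + 13·(61/4−(-18)) + (23/12)·(-18−6)) = ½·(-185/2 + 1729/4 − 46) = 1175/8, so the C-coordinate is 5/6.

(1/12, 1/12, 5/6)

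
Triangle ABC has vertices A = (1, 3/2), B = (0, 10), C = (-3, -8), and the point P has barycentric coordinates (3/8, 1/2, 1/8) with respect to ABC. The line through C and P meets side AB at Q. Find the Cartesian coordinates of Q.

(3/7, 89/14)

Line CP meets AB where the C-coordinate vanishes; zeroing P's C-weight and renormalizing leaves A, B-weights 3/8 : 1/2 → (3/7, 4/7).
So Q = (3/7)·A + (4/7)·B = (3/7, 89/14).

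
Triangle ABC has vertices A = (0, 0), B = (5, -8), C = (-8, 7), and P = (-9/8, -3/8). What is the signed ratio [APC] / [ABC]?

[ABC] = ½·(0·(-8−7) + 5·(7−0) + (-8)·(0−(-8))) = ½·(0 + 35 − 64) = -29/2.
[APC] = ½·(0·(-3/8−7) + (-9/8)·(7−0) + (-8)·(0−(-3/8))) = ½·(0 − 63/8 − 3) = -87/16, so the ratio is (-87/16)/(-29/2) = 3/8.

3/8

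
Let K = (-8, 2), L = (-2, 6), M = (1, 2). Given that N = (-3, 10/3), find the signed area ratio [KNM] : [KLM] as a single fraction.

1/3

[KLM] = ½·((-8)·(6−2) + (-2)·(2−2) + 1·(2−6)) = ½·(-32 + 0 − 4) = -18.
[KNM] = ½·((-8)·(10/3−2) + (-3)·(2−2) + 1·(2−(10/3))) = ½·(-32/3 + 0 − 4/3) = -6, so the ratio is (-6)/(-18) = 1/3.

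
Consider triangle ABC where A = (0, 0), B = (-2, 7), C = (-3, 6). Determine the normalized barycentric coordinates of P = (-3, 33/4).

(-1/4, 3/4, 1/2)

Signed area of the reference triangle: [ABC] = ½·(0·(7−6) + (-2)·(6−0) + (-3)·(0−7)) = ½·(0 − 12 + 21) = 9/2.
[PBC] = ½·((-3)·(7−6) + (-2)·(6−(33/4)) + (-3)·(33/4−7)) = ½·(-3 + 9/2 − 15/4) = -9/8, so the A-coordinate is (-9/8)/(9/2) = -1/4.
[APC] = ½·(0·(33/4−6) + (-3)·(6−0) + (-3)·(0−(33/4))) = ½·(0 − 18 + 99/4) = 27/8, so the B-coordinate is 3/4.
[ABP] = ½·(0·(7−(33/4)) + (-2)·(33/4−0) + (-3)·(0−7)) = ½·(0 − 33/2 + 21) = 9/4, so the C-coordinate is 1/2.
Check: -1/4 + 3/4 + 1/2 = 1.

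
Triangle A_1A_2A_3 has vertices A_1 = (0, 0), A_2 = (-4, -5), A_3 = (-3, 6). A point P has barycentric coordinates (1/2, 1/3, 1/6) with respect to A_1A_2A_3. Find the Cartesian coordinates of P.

(-11/6, -2/3)

P = (1/2)·A_1 + (1/3)·A_2 + (1/6)·A_3.
x-coordinate: (1/2)·0 + (1/3)·(-4) + (1/6)·(-3) = -11/6.
y-coordinate: (1/2)·0 + (1/3)·(-5) + (1/6)·6 = -2/3.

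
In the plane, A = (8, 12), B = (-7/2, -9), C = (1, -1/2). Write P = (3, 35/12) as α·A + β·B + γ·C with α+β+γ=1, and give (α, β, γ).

(1/2, 1/3, 1/6)

Signed area of the reference triangle: [ABC] = ½·(8·(-9−(-1/2)) + (-7/2)·(-1/2−12) + 1·(12−(-9))) = ½·(-68 + 175/4 + 21) = -13/8.
[PBC] = ½·(3·(-9−(-1/2)) + (-7/2)·(-1/2−(35/12)) + 1·(35/12−(-9))) = ½·(-51/2 + 287/24 + 143/12) = -13/16, so the A-coordinate is (-13/16)/(-13/8) = 1/2.
[APC] = ½·(8·(35/12−(-1/2)) + 3·(-1/2−12) + 1·(12−(35/12))) = ½·(82/3 − 75/2 + 109/12) = -13/24, so the B-coordinate is 1/3.
[ABP] = ½·(8·(-9−(35/12)) + (-7/2)·(35/12−12) + 3·(12−(-9))) = ½·(-286/3 + 763/24 + 63) = -13/48, so the C-coordinate is 1/6.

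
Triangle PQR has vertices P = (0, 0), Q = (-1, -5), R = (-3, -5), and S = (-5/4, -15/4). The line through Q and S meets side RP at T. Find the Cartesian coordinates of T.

Barycentric coordinates of S with respect to PQR: (1/4, 1/2, 1/4).
On side RP the Q-coordinate is zero; dropping S's Q-weight 1/2 and renormalizing the remaining 1/4 : 1/4 gives weights 1/2, 1/2 on R, P.
T = (1/2)·(-3, -5) + (1/2)·(0, 0) = (-3/2, -5/2).

(-3/2, -5/2)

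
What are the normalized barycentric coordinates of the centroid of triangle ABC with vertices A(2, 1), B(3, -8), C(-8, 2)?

(1/3, 1/3, 1/3)

The centroid is the average of the vertices, so each weight is 1/3.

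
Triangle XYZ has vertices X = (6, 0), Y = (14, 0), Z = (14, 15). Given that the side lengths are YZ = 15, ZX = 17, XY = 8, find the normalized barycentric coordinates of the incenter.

(3/8, 17/40, 1/5)

The incenter has barycentric coordinates proportional to the opposite side lengths: (15 : 17 : 8).
Normalizing by 15+17+8 = 40 gives (3/8, 17/40, 1/5).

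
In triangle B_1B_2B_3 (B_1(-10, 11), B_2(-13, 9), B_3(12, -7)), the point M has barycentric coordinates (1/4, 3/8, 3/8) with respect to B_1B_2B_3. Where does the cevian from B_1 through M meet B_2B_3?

(-1/2, 1)

Line B_1M meets B_2B_3 where the B_1-coordinate vanishes; zeroing M's B_1-weight and renormalizing leaves B_2, B_3-weights 3/8 : 3/8 → (1/2, 1/2).
So N = (1/2)·B_2 + (1/2)·B_3 = (-1/2, 1).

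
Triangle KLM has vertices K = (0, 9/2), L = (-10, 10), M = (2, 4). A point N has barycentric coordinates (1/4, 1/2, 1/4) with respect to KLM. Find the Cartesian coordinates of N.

(-9/2, 57/8)

N = (1/4)·K + (1/2)·L + (1/4)·M.
x-coordinate: (1/4)·0 + (1/2)·(-10) + (1/4)·2 = -9/2.
y-coordinate: (1/4)·(9/2) + (1/2)·10 + (1/4)·4 = 57/8.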